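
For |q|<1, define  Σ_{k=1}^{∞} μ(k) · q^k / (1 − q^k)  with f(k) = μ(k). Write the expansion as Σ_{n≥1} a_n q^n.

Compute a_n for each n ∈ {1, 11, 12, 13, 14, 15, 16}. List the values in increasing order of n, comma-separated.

q^1  k|1↦μ(k): 1:1  a_1=1
q^11  k|11↦μ(k): 1:1 11:-1  a_11=0
d|12:{12,6,4,3,2,1}  Σμ=0+1+0+(-1)+(-1)+1=0
d|13:{13,1}  Σμ=(-1)+1=0
q^14  k|14↦μ(k): 14:1 7:-1 2:-1 1:1  a_14=0
n=15: 15·1 5·3 3·5 1·15  μ→[1+(-1)+(-1)+1]=0
n=16: 1·16 2·8 4·4 8·2 16·1  μ→[1+(-1)+0+0+0]=0

1, 0, 0, 0, 0, 0, 0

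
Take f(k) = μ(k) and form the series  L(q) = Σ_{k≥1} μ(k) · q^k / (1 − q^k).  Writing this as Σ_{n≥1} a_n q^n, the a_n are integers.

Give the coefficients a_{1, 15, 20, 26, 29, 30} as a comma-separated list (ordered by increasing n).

q^1  k|1↦μ(k): 1:1  a_1=1
d|15:{1,3,5,15}  Σμ=1+(-1)+(-1)+1=0
[q^20] μ(20)=0,μ(10)=1,μ(5)=-1,μ(4)=0,μ(2)=-1,μ(1)=1 ⇒ 0
q^26  k|26↦μ(k): 1:1 2:-1 13:-1 26:1  a_26=0
q^29  k|29↦μ(k): 29:-1 1:1  a_29=0
d|30:{1,2,3,5,6,10,15,30}  Σμ=1+(-1)+(-1)+(-1)+1+1+1+(-1)=0

1, 0, 0, 0, 0, 0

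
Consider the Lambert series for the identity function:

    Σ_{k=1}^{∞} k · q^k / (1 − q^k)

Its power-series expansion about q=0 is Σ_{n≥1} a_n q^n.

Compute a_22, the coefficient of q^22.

q^22  k|22↦f(k): 22:22 11:11 2:2 1:1  a_22=36

a_22 = 36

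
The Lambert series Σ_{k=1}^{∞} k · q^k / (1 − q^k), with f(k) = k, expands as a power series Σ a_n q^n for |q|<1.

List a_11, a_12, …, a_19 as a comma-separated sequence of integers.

d|11:{1,11}  Σf=1+11=12
d|12:{1,2,3,4,6,12}  Σf=1+2+3+4+6+12=28
n=13: 1·13 13·1  f→[1+13]=14
n=14: 14·1 7·2 2·7 1·14  f→[14+7+2+1]=24
d|15:{15,5,3,1}  Σf=15+5+3+1=24
[q^16] f(1)=1,f(2)=2,f(4)=4,f(8)=8,f(16)=16 ⇒ 31
d|17:{1,17}  Σf=1+17=18
n=18: 1·18 2·9 3·6 6·3 9·2 18·1  f→[1+2+3+6+9+18]=39
n=19: 19·1 1·19  f→[19+1]=20

12, 28, 14, 24, 24, 31, 18, 39, 20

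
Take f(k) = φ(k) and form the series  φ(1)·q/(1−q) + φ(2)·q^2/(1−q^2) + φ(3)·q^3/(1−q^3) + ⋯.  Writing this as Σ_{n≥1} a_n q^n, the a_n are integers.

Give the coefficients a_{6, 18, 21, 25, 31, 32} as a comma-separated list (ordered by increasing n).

d|6:{6,3,2,1}  Σφ=2+2+1+1=6
q^18  k|18↦φ(k): 1:1 2:1 3:2 6:2 9:6 18:6  a_18=18
[q^21] φ(21)=12,φ(7)=6,φ(3)=2,φ(1)=1 ⇒ 21
[q^25] φ(1)=1,φ(5)=4,φ(25)=20 ⇒ 25
q^31  k|31↦φ(k): 31:30 1:1  a_31=31
d|32:{1,2,4,8,16,32}  Σφ=1+1+2+4+8+16=32

6, 18, 21, 25, 31, 32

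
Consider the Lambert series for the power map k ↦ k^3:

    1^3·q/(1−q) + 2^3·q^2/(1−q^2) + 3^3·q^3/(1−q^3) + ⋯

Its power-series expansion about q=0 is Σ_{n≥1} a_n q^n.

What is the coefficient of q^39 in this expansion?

d|39:{1,3,13,39}  Σf=1+27+2197+59319=61544

a_39 = 61544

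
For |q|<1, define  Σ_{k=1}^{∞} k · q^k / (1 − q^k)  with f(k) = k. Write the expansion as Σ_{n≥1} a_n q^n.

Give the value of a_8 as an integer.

n=8: 8·1 4·2 2·4 1·8  f→[8+4+2+1]=15

a_8 = 15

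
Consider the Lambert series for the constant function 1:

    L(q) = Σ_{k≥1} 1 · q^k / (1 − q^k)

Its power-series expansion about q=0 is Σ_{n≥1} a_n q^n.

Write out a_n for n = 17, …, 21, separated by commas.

2, 6, 2, 6, 4

q^17  k|17↦f(k): 1:1 17:1  a_17=2
[q^18] f(18)=1,f(9)=1,f(6)=1,f(3)=1,f(2)=1,f(1)=1 ⇒ 6
n=19: 19·1 1·19  f→[1+1]=2
d|20:{1,2,4,5,10,20}  Σf=1+1+1+1+1+1=6
n=21: 21·1 7·3 3·7 1·21  f→[1+1+1+1]=4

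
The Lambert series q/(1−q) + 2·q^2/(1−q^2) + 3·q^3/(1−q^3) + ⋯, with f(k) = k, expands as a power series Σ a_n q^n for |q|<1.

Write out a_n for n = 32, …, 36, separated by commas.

q^32  k|32↦f(k): 32:32 16:16 8:8 4:4 2:2 1:1  a_32=63
q^33  k|33↦f(k): 33:33 11:11 3:3 1:1  a_33=48
[q^34] f(1)=1,f(2)=2,f(17)=17,f(34)=34 ⇒ 54
n=35: 35·1 7·5 5·7 1·35  f→[35+7+5+1]=48
q^36  k|36↦f(k): 36:36 18:18 12:12 9:9 6:6 4:4 3:3 2:2 1:1  a_36=91

63, 48, 54, 48, 91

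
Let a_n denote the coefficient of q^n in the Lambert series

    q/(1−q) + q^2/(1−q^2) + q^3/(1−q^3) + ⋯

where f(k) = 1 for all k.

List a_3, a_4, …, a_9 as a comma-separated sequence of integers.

[q^3] f(1)=1,f(3)=1 ⇒ 2
n=4: 1·4 2·2 4·1  f→[1+1+1]=3
q^5  k|5↦f(k): 1:1 5:1  a_5=2
d|6:{6,3,2,1}  Σf=1+1+1+1=4
d|7:{7,1}  Σf=1+1=2
d|8:{1,2,4,8}  Σf=1+1+1+1=4
n=9: 1·9 3·3 9·1  f→[1+1+1]=3

2, 3, 2, 4, 2, 4, 3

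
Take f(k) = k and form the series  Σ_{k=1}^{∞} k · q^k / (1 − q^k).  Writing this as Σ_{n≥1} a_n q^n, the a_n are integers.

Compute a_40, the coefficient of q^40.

a_40 = 90

q^40  k|40↦f(k): 40:40 20:20 10:10 8:8 5:5 4:4 2:2 1:1  a_40=90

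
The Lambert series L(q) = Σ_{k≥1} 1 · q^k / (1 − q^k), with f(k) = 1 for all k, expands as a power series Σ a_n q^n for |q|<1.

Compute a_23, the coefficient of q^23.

a_23 = 2

[q^23] f(23)=1,f(1)=1 ⇒ 2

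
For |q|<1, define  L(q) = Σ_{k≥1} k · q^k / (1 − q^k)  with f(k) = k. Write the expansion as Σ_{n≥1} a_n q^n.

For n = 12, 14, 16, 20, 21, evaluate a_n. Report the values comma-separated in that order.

d|12:{12,6,4,3,2,1}  Σf=12+6+4+3+2+1=28
d|14:{1,2,7,14}  Σf=1+2+7+14=24
d|16:{1,2,4,8,16}  Σf=1+2+4+8+16=31
d|20:{20,10,5,4,2,1}  Σf=20+10+5+4+2+1=42
d|21:{21,7,3,1}  Σf=21+7+3+1=32

28, 24, 31, 42, 32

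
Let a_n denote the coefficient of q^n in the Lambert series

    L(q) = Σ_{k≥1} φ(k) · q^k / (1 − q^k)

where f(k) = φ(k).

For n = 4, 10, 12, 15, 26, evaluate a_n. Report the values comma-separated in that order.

q^4  k|4↦φ(k): 4:2 2:1 1:1  a_4=4
n=10: 1·10 2·5 5·2 10·1  φ→[1+1+4+4]=10
q^12  k|12↦φ(k): 12:4 6:2 4:2 3:2 2:1 1:1  a_12=12
[q^15] φ(15)=8,φ(5)=4,φ(3)=2,φ(1)=1 ⇒ 15
n=26: 1·26 2·13 13·2 26·1  φ→[1+1+12+12]=26

4, 10, 12, 15, 26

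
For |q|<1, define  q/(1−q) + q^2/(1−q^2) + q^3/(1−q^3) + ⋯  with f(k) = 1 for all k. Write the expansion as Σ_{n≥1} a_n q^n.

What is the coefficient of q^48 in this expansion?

d|48:{1,2,3,4,6,8,12,16,24,48}  Σf=1+1+1+1+1+1+1+1+1+1=10

a_48 = 10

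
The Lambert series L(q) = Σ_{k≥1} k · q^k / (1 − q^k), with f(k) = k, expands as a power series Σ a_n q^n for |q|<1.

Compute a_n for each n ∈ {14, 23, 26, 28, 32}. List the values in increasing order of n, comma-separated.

[q^14] f(14)=14,f(7)=7,f(2)=2,f(1)=1 ⇒ 24
d|23:{1,23}  Σf=1+23=24
q^26  k|26↦f(k): 1:1 2:2 13:13 26:26  a_26=42
q^28  k|28↦f(k): 1:1 2:2 4:4 7:7 14:14 28:28  a_28=56
q^32  k|32↦f(k): 1:1 2:2 4:4 8:8 16:16 32:32  a_32=63

24, 24, 42, 56, 63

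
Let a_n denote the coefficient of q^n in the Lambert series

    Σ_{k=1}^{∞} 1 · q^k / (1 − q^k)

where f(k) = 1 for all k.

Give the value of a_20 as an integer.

d|20:{1,2,4,5,10,20}  Σf=1+1+1+1+1+1=6

a_20 = 6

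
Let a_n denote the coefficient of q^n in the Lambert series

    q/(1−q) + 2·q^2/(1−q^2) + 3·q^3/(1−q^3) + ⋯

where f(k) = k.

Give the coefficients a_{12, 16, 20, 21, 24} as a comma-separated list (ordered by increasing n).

28, 31, 42, 32, 60

q^12  k|12↦f(k): 12:12 6:6 4:4 3:3 2:2 1:1  a_12=28
q^16  k|16↦f(k): 16:16 8:8 4:4 2:2 1:1  a_16=31
n=20: 20·1 10·2 5·4 4·5 2·10 1·20  f→[20+10+5+4+2+1]=42
q^21  k|21↦f(k): 21:21 7:7 3:3 1:1  a_21=32
q^24  k|24↦f(k): 1:1 2:2 3:3 4:4 6:6 8:8 12:12 24:24  a_24=60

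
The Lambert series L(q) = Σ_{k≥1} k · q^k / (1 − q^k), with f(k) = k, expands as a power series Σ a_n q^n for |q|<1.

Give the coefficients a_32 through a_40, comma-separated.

[q^32] f(1)=1,f(2)=2,f(4)=4,f(8)=8,f(16)=16,f(32)=32 ⇒ 63
d|33:{1,3,11,33}  Σf=1+3+11+33=48
[q^34] f(34)=34,f(17)=17,f(2)=2,f(1)=1 ⇒ 54
n=35: 1·35 5·7 7·5 35·1  f→[1+5+7+35]=48
[q^36] f(1)=1,f(2)=2,f(3)=3,f(4)=4,f(6)=6,f(9)=9,f(12)=12,f(18)=18,f(36)=36 ⇒ 91
q^37  k|37↦f(k): 37:37 1:1  a_37=38
d|38:{38,19,2,1}  Σf=38+19+2+1=60
[q^39] f(39)=39,f(13)=13,f(3)=3,f(1)=1 ⇒ 56
n=40: 40·1 20·2 10·4 8·5 5·8 4·10 2·20 1·40  f→[40+20+10+8+5+4+2+1]=90

63, 48, 54, 48, 91, 38, 60, 56, 90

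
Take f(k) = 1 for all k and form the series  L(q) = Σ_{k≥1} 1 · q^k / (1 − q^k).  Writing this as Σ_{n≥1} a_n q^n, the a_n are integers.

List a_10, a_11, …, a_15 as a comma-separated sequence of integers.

q^10  k|10↦f(k): 10:1 5:1 2:1 1:1  a_10=4
[q^11] f(1)=1,f(11)=1 ⇒ 2
[q^12] f(1)=1,f(2)=1,f(3)=1,f(4)=1,f(6)=1,f(12)=1 ⇒ 6
n=13: 13·1 1·13  f→[1+1]=2
[q^14] f(14)=1,f(7)=1,f(2)=1,f(1)=1 ⇒ 4
[q^15] f(1)=1,f(3)=1,f(5)=1,f(15)=1 ⇒ 4

4, 2, 6, 2, 4, 4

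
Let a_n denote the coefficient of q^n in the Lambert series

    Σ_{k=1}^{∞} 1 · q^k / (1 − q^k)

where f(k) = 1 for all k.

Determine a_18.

a_18 = 6

d|18:{18,9,6,3,2,1}  Σf=1+1+1+1+1+1=6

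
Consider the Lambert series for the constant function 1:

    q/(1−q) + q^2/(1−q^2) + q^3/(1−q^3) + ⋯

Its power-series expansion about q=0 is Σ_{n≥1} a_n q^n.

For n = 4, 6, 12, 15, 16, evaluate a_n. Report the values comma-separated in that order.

3, 4, 6, 4, 5

[q^4] f(4)=1,f(2)=1,f(1)=1 ⇒ 3
d|6:{6,3,2,1}  Σf=1+1+1+1=4
d|12:{12,6,4,3,2,1}  Σf=1+1+1+1+1+1=6
q^15  k|15↦f(k): 1:1 3:1 5:1 15:1  a_15=4
q^16  k|16↦f(k): 1:1 2:1 4:1 8:1 16:1  a_16=5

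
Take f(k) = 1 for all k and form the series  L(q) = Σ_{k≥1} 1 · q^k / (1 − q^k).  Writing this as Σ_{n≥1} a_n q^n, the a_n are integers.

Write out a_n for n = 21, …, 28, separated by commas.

d|21:{1,3,7,21}  Σf=1+1+1+1=4
d|22:{1,2,11,22}  Σf=1+1+1+1=4
[q^23] f(1)=1,f(23)=1 ⇒ 2
[q^24] f(24)=1,f(12)=1,f(8)=1,f(6)=1,f(4)=1,f(3)=1,f(2)=1,f(1)=1 ⇒ 8
d|25:{25,5,1}  Σf=1+1+1=3
[q^26] f(1)=1,f(2)=1,f(13)=1,f(26)=1 ⇒ 4
q^27  k|27↦f(k): 27:1 9:1 3:1 1:1  a_27=4
d|28:{1,2,4,7,14,28}  Σf=1+1+1+1+1+1=6

4, 4, 2, 8, 3, 4, 4, 6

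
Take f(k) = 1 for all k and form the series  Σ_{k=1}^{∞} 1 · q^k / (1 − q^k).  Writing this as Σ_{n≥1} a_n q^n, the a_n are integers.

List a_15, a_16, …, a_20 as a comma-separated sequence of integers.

4, 5, 2, 6, 2, 6

n=15: 15·1 5·3 3·5 1·15  f→[1+1+1+1]=4
q^16  k|16↦f(k): 1:1 2:1 4:1 8:1 16:1  a_16=5
q^17  k|17↦f(k): 17:1 1:1  a_17=2
n=18: 1·18 2·9 3·6 6·3 9·2 18·1  f→[1+1+1+1+1+1]=6
d|19:{19,1}  Σf=1+1=2
[q^20] f(20)=1,f(10)=1,f(5)=1,f(4)=1,f(2)=1,f(1)=1 ⇒ 6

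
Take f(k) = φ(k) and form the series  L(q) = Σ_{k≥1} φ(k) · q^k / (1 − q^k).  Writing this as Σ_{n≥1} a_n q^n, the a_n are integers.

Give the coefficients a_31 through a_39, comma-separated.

n=31: 1·31 31·1  φ→[1+30]=31
n=32: 1·32 2·16 4·8 8·4 16·2 32·1  φ→[1+1+2+4+8+16]=32
q^33  k|33↦φ(k): 33:20 11:10 3:2 1:1  a_33=33
n=34: 1·34 2·17 17·2 34·1  φ→[1+1+16+16]=34
q^35  k|35↦φ(k): 1:1 5:4 7:6 35:24  a_35=35
n=36: 36·1 18·2 12·3 9·4 6·6 4·9 3·12 2·18 1·36  φ→[12+6+4+6+2+2+2+1+1]=36
q^37  k|37↦φ(k): 37:36 1:1  a_37=37
[q^38] φ(1)=1,φ(2)=1,φ(19)=18,φ(38)=18 ⇒ 38
n=39: 39·1 13·3 3·13 1·39  φ→[24+12+2+1]=39

31, 32, 33, 34, 35, 36, 37, 38, 39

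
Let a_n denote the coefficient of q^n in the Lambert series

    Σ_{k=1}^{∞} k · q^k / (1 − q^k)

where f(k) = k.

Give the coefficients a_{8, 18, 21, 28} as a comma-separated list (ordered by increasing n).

15, 39, 32, 56

d|8:{8,4,2,1}  Σf=8+4+2+1=15
q^18  k|18↦f(k): 18:18 9:9 6:6 3:3 2:2 1:1  a_18=39
d|21:{1,3,7,21}  Σf=1+3+7+21=32
q^28  k|28↦f(k): 28:28 14:14 7:7 4:4 2:2 1:1  a_28=56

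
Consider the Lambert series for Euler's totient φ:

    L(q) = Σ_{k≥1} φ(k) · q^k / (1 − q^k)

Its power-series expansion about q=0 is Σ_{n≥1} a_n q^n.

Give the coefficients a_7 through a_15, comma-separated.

q^7  k|7↦φ(k): 1:1 7:6  a_7=7
d|8:{1,2,4,8}  Σφ=1+1+2+4=8
n=9: 1·9 3·3 9·1  φ→[1+2+6]=9
d|10:{1,2,5,10}  Σφ=1+1+4+4=10
[q^11] φ(11)=10,φ(1)=1 ⇒ 11
q^12  k|12↦φ(k): 12:4 6:2 4:2 3:2 2:1 1:1  a_12=12
n=13: 1·13 13·1  φ→[1+12]=13
d|14:{14,7,2,1}  Σφ=6+6+1+1=14
d|15:{15,5,3,1}  Σφ=8+4+2+1=15

7, 8, 9, 10, 11, 12, 13, 14, 15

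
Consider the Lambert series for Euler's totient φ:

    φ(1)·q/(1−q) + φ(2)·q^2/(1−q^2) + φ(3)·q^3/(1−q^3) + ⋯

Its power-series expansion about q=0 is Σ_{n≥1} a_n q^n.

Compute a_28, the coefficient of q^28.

n=28: 28·1 14·2 7·4 4·7 2·14 1·28  φ→[12+6+6+2+1+1]=28

a_28 = 28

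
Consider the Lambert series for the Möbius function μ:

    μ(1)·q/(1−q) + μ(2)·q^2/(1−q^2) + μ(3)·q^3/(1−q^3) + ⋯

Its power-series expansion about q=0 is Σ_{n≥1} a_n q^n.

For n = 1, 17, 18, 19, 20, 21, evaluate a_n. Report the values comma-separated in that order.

q^1  k|1↦μ(k): 1:1  a_1=1
q^17  k|17↦μ(k): 17:-1 1:1  a_17=0
[q^18] μ(18)=0,μ(9)=0,μ(6)=1,μ(3)=-1,μ(2)=-1,μ(1)=1 ⇒ 0
q^19  k|19↦μ(k): 1:1 19:-1  a_19=0
q^20  k|20↦μ(k): 20:0 10:1 5:-1 4:0 2:-1 1:1  a_20=0
q^21  k|21↦μ(k): 21:1 7:-1 3:-1 1:1  a_21=0

1, 0, 0, 0, 0, 0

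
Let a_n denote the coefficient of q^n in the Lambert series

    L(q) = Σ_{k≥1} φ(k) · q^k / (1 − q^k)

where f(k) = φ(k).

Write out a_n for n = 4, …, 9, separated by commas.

q^4  k|4↦φ(k): 1:1 2:1 4:2  a_4=4
[q^5] φ(1)=1,φ(5)=4 ⇒ 5
d|6:{1,2,3,6}  Σφ=1+1+2+2=6
[q^7] φ(7)=6,φ(1)=1 ⇒ 7
q^8  k|8↦φ(k): 1:1 2:1 4:2 8:4  a_8=8
q^9  k|9↦φ(k): 9:6 3:2 1:1  a_9=9

4, 5, 6, 7, 8, 9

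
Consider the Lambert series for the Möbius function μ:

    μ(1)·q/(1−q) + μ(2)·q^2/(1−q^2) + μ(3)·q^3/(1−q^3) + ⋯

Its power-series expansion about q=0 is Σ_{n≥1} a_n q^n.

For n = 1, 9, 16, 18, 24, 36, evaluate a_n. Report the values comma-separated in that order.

d|1:{1}  Σμ=1=1
q^9  k|9↦μ(k): 9:0 3:-1 1:1  a_9=0
d|16:{16,8,4,2,1}  Σμ=0+0+0+(-1)+1=0
[q^18] μ(1)=1,μ(2)=-1,μ(3)=-1,μ(6)=1,μ(9)=0,μ(18)=0 ⇒ 0
d|24:{1,2,3,4,6,8,12,24}  Σμ=1+(-1)+(-1)+0+1+0+0+0=0
d|36:{1,2,3,4,6,9,12,18,36}  Σμ=1+(-1)+(-1)+0+1+0+0+0+0=0

1, 0, 0, 0, 0, 0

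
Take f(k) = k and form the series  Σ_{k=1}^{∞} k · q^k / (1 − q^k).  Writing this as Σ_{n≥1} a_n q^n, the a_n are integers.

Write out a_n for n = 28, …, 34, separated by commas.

q^28  k|28↦f(k): 28:28 14:14 7:7 4:4 2:2 1:1  a_28=56
n=29: 1·29 29·1  f→[1+29]=30
q^30  k|30↦f(k): 30:30 15:15 10:10 6:6 5:5 3:3 2:2 1:1  a_30=72
[q^31] f(1)=1,f(31)=31 ⇒ 32
n=32: 1·32 2·16 4·8 8·4 16·2 32·1  f→[1+2+4+8+16+32]=63
q^33  k|33↦f(k): 33:33 11:11 3:3 1:1  a_33=48
q^34  k|34↦f(k): 1:1 2:2 17:17 34:34  a_34=54

56, 30, 72, 32, 63, 48, 54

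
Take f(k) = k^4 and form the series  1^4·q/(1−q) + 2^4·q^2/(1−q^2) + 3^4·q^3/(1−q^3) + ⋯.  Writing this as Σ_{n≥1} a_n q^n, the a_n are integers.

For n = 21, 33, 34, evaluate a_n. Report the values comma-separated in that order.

196964, 1200644, 1419874

[q^21] f(21)=194481,f(7)=2401,f(3)=81,f(1)=1 ⇒ 196964
[q^33] f(1)=1,f(3)=81,f(11)=14641,f(33)=1185921 ⇒ 1200644
q^34  k|34↦f(k): 34:1336336 17:83521 2:16 1:1  a_34=1419874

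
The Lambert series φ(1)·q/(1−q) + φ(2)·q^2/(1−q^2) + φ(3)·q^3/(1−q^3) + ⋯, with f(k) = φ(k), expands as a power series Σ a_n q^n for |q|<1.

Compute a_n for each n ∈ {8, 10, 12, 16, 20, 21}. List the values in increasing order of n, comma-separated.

q^8  k|8↦φ(k): 1:1 2:1 4:2 8:4  a_8=8
[q^10] φ(10)=4,φ(5)=4,φ(2)=1,φ(1)=1 ⇒ 10
d|12:{12,6,4,3,2,1}  Σφ=4+2+2+2+1+1=12
q^16  k|16↦φ(k): 1:1 2:1 4:2 8:4 16:8  a_16=16
d|20:{20,10,5,4,2,1}  Σφ=8+4+4+2+1+1=20
[q^21] φ(1)=1,φ(3)=2,φ(7)=6,φ(21)=12 ⇒ 21

8, 10, 12, 16, 20, 21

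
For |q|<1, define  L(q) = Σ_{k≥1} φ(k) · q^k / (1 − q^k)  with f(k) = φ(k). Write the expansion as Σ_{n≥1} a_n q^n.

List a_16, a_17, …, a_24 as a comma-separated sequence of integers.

q^16  k|16↦φ(k): 1:1 2:1 4:2 8:4 16:8  a_16=16
q^17  k|17↦φ(k): 17:16 1:1  a_17=17
[q^18] φ(18)=6,φ(9)=6,φ(6)=2,φ(3)=2,φ(2)=1,φ(1)=1 ⇒ 18
[q^19] φ(19)=18,φ(1)=1 ⇒ 19
[q^20] φ(20)=8,φ(10)=4,φ(5)=4,φ(4)=2,φ(2)=1,φ(1)=1 ⇒ 20
[q^21] φ(1)=1,φ(3)=2,φ(7)=6,φ(21)=12 ⇒ 21
n=22: 22·1 11·2 2·11 1·22  φ→[10+10+1+1]=22
d|23:{23,1}  Σφ=22+1=23
n=24: 1·24 2·12 3·8 4·6 6·4 8·3 12·2 24·1  φ→[1+1+2+2+2+4+4+8]=24

16, 17, 18, 19, 20, 21, 22, 23, 24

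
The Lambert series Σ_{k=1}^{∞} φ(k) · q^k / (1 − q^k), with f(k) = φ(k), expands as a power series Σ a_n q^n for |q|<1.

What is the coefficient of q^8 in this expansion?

n=8: 8·1 4·2 2·4 1·8  φ→[4+2+1+1]=8

a_8 = 8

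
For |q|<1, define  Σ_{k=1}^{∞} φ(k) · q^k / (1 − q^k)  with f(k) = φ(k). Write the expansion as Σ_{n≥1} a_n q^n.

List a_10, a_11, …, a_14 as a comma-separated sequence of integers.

d|10:{1,2,5,10}  Σφ=1+1+4+4=10
n=11: 11·1 1·11  φ→[10+1]=11
n=12: 1·12 2·6 3·4 4·3 6·2 12·1  φ→[1+1+2+2+2+4]=12
q^13  k|13↦φ(k): 13:12 1:1  a_13=13
[q^14] φ(1)=1,φ(2)=1,φ(7)=6,φ(14)=6 ⇒ 14

10, 11, 12, 13, 14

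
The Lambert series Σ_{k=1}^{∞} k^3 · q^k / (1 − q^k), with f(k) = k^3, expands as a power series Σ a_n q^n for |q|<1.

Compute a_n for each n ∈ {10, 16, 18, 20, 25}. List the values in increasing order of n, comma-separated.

1134, 4681, 6813, 9198, 15751

n=10: 10·1 5·2 2·5 1·10  f→[1000+125+8+1]=1134
n=16: 1·16 2·8 4·4 8·2 16·1  f→[1+8+64+512+4096]=4681
n=18: 1·18 2·9 3·6 6·3 9·2 18·1  f→[1+8+27+216+729+5832]=6813
n=20: 20·1 10·2 5·4 4·5 2·10 1·20  f→[8000+1000+125+64+8+1]=9198
q^25  k|25↦f(k): 25:15625 5:125 1:1  a_25=15751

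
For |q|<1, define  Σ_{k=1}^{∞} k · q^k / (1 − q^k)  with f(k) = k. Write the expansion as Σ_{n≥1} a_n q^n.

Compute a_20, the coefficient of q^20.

a_20 = 42

d|20:{1,2,4,5,10,20}  Σf=1+2+4+5+10+20=42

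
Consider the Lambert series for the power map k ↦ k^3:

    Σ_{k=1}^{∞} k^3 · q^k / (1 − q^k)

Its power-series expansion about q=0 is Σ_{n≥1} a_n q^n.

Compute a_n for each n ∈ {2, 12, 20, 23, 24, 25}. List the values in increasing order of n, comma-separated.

d|2:{2,1}  Σf=8+1=9
n=12: 12·1 6·2 4·3 3·4 2·6 1·12  f→[1728+216+64+27+8+1]=2044
q^20  k|20↦f(k): 20:8000 10:1000 5:125 4:64 2:8 1:1  a_20=9198
d|23:{23,1}  Σf=12167+1=12168
d|24:{24,12,8,6,4,3,2,1}  Σf=13824+1728+512+216+64+27+8+1=16380
d|25:{1,5,25}  Σf=1+125+15625=15751

9, 2044, 9198, 12168, 16380, 15751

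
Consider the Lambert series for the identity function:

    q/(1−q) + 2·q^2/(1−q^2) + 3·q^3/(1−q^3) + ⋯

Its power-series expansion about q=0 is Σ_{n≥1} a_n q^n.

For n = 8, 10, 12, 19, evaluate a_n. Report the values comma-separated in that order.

15, 18, 28, 20

n=8: 1·8 2·4 4·2 8·1  f→[1+2+4+8]=15
[q^10] f(10)=10,f(5)=5,f(2)=2,f(1)=1 ⇒ 18
d|12:{12,6,4,3,2,1}  Σf=12+6+4+3+2+1=28
q^19  k|19↦f(k): 19:19 1:1  a_19=20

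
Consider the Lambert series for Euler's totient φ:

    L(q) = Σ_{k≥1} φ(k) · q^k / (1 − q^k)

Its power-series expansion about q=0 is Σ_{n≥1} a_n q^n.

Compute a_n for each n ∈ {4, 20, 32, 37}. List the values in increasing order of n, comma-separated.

q^4  k|4↦φ(k): 1:1 2:1 4:2  a_4=4
n=20: 20·1 10·2 5·4 4·5 2·10 1·20  φ→[8+4+4+2+1+1]=20
d|32:{32,16,8,4,2,1}  Σφ=16+8+4+2+1+1=32
[q^37] φ(1)=1,φ(37)=36 ⇒ 37

4, 20, 32, 37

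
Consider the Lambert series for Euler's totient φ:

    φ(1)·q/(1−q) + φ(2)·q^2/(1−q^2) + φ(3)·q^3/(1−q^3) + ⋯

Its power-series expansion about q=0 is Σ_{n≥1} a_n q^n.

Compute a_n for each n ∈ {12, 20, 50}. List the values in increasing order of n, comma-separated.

n=12: 12·1 6·2 4·3 3·4 2·6 1·12  φ→[4+2+2+2+1+1]=12
q^20  k|20↦φ(k): 1:1 2:1 4:2 5:4 10:4 20:8  a_20=20
q^50  k|50↦φ(k): 50:20 25:20 10:4 5:4 2:1 1:1  a_50=50

12, 20, 50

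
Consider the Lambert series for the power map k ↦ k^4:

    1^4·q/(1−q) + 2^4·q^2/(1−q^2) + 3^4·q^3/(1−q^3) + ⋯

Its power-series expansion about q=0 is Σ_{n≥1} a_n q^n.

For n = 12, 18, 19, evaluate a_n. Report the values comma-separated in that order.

22386, 112931, 130322

n=12: 1·12 2·6 3·4 4·3 6·2 12·1  f→[1+16+81+256+1296+20736]=22386
[q^18] f(18)=104976,f(9)=6561,f(6)=1296,f(3)=81,f(2)=16,f(1)=1 ⇒ 112931
d|19:{19,1}  Σf=130321+1=130322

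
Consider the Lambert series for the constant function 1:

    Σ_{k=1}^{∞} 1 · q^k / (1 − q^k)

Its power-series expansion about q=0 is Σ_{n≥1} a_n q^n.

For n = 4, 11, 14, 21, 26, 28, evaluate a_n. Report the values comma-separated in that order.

3, 2, 4, 4, 4, 6

[q^4] f(1)=1,f(2)=1,f(4)=1 ⇒ 3
q^11  k|11↦f(k): 1:1 11:1  a_11=2
[q^14] f(1)=1,f(2)=1,f(7)=1,f(14)=1 ⇒ 4
q^21  k|21↦f(k): 21:1 7:1 3:1 1:1  a_21=4
[q^26] f(1)=1,f(2)=1,f(13)=1,f(26)=1 ⇒ 4
[q^28] f(28)=1,f(14)=1,f(7)=1,f(4)=1,f(2)=1,f(1)=1 ⇒ 6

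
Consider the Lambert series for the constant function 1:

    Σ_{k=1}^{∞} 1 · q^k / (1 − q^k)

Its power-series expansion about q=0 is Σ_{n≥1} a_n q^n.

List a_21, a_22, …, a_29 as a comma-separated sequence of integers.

q^21  k|21↦f(k): 21:1 7:1 3:1 1:1  a_21=4
d|22:{22,11,2,1}  Σf=1+1+1+1=4
q^23  k|23↦f(k): 23:1 1:1  a_23=2
[q^24] f(24)=1,f(12)=1,f(8)=1,f(6)=1,f(4)=1,f(3)=1,f(2)=1,f(1)=1 ⇒ 8
q^25  k|25↦f(k): 1:1 5:1 25:1  a_25=3
d|26:{26,13,2,1}  Σf=1+1+1+1=4
d|27:{27,9,3,1}  Σf=1+1+1+1=4
q^28  k|28↦f(k): 28:1 14:1 7:1 4:1 2:1 1:1  a_28=6
q^29  k|29↦f(k): 29:1 1:1  a_29=2

4, 4, 2, 8, 3, 4, 4, 6, 2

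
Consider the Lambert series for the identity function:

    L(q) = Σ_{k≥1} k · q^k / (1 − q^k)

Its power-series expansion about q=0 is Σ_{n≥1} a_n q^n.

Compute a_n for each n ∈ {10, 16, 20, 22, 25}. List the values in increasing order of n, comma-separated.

18, 31, 42, 36, 31

d|10:{10,5,2,1}  Σf=10+5+2+1=18
q^16  k|16↦f(k): 16:16 8:8 4:4 2:2 1:1  a_16=31
n=20: 1·20 2·10 4·5 5·4 10·2 20·1  f→[1+2+4+5+10+20]=42
n=22: 1·22 2·11 11·2 22·1  f→[1+2+11+22]=36
n=25: 1·25 5·5 25·1  f→[1+5+25]=31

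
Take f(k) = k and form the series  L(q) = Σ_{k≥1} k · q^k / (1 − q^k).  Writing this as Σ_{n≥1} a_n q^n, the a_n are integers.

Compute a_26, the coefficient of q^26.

q^26  k|26↦f(k): 26:26 13:13 2:2 1:1  a_26=42

a_26 = 42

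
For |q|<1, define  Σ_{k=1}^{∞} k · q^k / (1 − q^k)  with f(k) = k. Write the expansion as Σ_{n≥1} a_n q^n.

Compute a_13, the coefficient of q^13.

n=13: 1·13 13·1  f→[1+13]=14

a_13 = 14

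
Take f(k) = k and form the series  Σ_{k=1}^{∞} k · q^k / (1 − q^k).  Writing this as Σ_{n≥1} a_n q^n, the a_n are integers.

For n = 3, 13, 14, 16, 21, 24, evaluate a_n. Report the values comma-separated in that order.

q^3  k|3↦f(k): 3:3 1:1  a_3=4
n=13: 1·13 13·1  f→[1+13]=14
[q^14] f(1)=1,f(2)=2,f(7)=7,f(14)=14 ⇒ 24
d|16:{1,2,4,8,16}  Σf=1+2+4+8+16=31
[q^21] f(21)=21,f(7)=7,f(3)=3,f(1)=1 ⇒ 32
[q^24] f(24)=24,f(12)=12,f(8)=8,f(6)=6,f(4)=4,f(3)=3,f(2)=2,f(1)=1 ⇒ 60

4, 14, 24, 31, 32, 60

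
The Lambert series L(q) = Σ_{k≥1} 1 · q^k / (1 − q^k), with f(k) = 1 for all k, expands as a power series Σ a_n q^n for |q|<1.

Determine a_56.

a_56 = 8

[q^56] f(1)=1,f(2)=1,f(4)=1,f(7)=1,f(8)=1,f(14)=1,f(28)=1,f(56)=1 ⇒ 8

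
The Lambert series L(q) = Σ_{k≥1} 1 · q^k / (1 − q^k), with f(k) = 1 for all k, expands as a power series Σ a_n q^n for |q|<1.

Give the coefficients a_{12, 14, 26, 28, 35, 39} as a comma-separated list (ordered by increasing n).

[q^12] f(12)=1,f(6)=1,f(4)=1,f(3)=1,f(2)=1,f(1)=1 ⇒ 6
[q^14] f(1)=1,f(2)=1,f(7)=1,f(14)=1 ⇒ 4
[q^26] f(26)=1,f(13)=1,f(2)=1,f(1)=1 ⇒ 4
n=28: 28·1 14·2 7·4 4·7 2·14 1·28  f→[1+1+1+1+1+1]=6
d|35:{35,7,5,1}  Σf=1+1+1+1=4
d|39:{1,3,13,39}  Σf=1+1+1+1=4

6, 4, 4, 6, 4, 4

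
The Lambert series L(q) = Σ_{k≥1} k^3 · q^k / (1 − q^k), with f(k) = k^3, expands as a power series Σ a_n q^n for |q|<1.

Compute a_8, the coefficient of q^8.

d|8:{1,2,4,8}  Σf=1+8+64+512=585

a_8 = 585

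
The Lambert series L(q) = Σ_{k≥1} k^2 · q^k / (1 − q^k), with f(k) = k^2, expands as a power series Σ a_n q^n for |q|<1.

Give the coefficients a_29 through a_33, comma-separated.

842, 1300, 962, 1365, 1220

[q^29] f(1)=1,f(29)=841 ⇒ 842
d|30:{1,2,3,5,6,10,15,30}  Σf=1+4+9+25+36+100+225+900=1300
n=31: 1·31 31·1  f→[1+961]=962
[q^32] f(32)=1024,f(16)=256,f(8)=64,f(4)=16,f(2)=4,f(1)=1 ⇒ 1365
q^33  k|33↦f(k): 1:1 3:9 11:121 33:1089  a_33=1220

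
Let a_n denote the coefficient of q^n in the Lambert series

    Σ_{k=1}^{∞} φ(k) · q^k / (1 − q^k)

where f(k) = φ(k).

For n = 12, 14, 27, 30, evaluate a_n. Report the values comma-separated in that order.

n=12: 1·12 2·6 3·4 4·3 6·2 12·1  φ→[1+1+2+2+2+4]=12
[q^14] φ(14)=6,φ(7)=6,φ(2)=1,φ(1)=1 ⇒ 14
d|27:{1,3,9,27}  Σφ=1+2+6+18=27
d|30:{1,2,3,5,6,10,15,30}  Σφ=1+1+2+4+2+4+8+8=30

12, 14, 27, 30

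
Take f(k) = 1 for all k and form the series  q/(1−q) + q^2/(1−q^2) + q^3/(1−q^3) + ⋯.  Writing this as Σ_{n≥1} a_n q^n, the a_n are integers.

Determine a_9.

a_9 = 3

n=9: 9·1 3·3 1·9  f→[1+1+1]=3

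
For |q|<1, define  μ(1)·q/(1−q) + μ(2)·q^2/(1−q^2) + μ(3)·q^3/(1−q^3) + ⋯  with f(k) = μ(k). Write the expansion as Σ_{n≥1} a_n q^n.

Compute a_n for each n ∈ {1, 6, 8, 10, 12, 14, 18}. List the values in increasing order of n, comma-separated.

1, 0, 0, 0, 0, 0, 0

d|1:{1}  Σμ=1=1
n=6: 1·6 2·3 3·2 6·1  μ→[1+(-1)+(-1)+1]=0
q^8  k|8↦μ(k): 1:1 2:-1 4:0 8:0  a_8=0
n=10: 1·10 2·5 5·2 10·1  μ→[1+(-1)+(-1)+1]=0
d|12:{1,2,3,4,6,12}  Σμ=1+(-1)+(-1)+0+1+0=0
n=14: 1·14 2·7 7·2 14·1  μ→[1+(-1)+(-1)+1]=0
n=18: 1·18 2·9 3·6 6·3 9·2 18·1  μ→[1+(-1)+(-1)+1+0+0]=0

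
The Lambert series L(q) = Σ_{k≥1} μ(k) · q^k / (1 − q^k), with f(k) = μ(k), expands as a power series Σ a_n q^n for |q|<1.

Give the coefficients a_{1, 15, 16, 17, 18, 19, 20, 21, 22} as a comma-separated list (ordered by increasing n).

d|1:{1}  Σμ=1=1
q^15  k|15↦μ(k): 1:1 3:-1 5:-1 15:1  a_15=0
n=16: 1·16 2·8 4·4 8·2 16·1  μ→[1+(-1)+0+0+0]=0
n=17: 1·17 17·1  μ→[1+(-1)]=0
n=18: 18·1 9·2 6·3 3·6 2·9 1·18  μ→[0+0+1+(-1)+(-1)+1]=0
n=19: 19·1 1·19  μ→[(-1)+1]=0
n=20: 1·20 2·10 4·5 5·4 10·2 20·1  μ→[1+(-1)+0+(-1)+1+0]=0
q^21  k|21↦μ(k): 1:1 3:-1 7:-1 21:1  a_21=0
[q^22] μ(1)=1,μ(2)=-1,μ(11)=-1,μ(22)=1 ⇒ 0

1, 0, 0, 0, 0, 0, 0, 0, 0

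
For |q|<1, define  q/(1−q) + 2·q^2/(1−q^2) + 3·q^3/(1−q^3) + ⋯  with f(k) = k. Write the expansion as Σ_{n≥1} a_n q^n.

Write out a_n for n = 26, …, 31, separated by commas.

[q^26] f(1)=1,f(2)=2,f(13)=13,f(26)=26 ⇒ 42
d|27:{27,9,3,1}  Σf=27+9+3+1=40
q^28  k|28↦f(k): 28:28 14:14 7:7 4:4 2:2 1:1  a_28=56
d|29:{29,1}  Σf=29+1=30
[q^30] f(30)=30,f(15)=15,f(10)=10,f(6)=6,f(5)=5,f(3)=3,f(2)=2,f(1)=1 ⇒ 72
q^31  k|31↦f(k): 31:31 1:1  a_31=32

42, 40, 56, 30, 72, 32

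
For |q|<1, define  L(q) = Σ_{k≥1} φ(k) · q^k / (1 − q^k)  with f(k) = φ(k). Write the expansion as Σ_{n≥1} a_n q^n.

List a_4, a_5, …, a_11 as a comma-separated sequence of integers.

q^4  k|4↦φ(k): 4:2 2:1 1:1  a_4=4
[q^5] φ(1)=1,φ(5)=4 ⇒ 5
d|6:{1,2,3,6}  Σφ=1+1+2+2=6
n=7: 7·1 1·7  φ→[6+1]=7
d|8:{1,2,4,8}  Σφ=1+1+2+4=8
q^9  k|9↦φ(k): 9:6 3:2 1:1  a_9=9
d|10:{1,2,5,10}  Σφ=1+1+4+4=10
[q^11] φ(1)=1,φ(11)=10 ⇒ 11

4, 5, 6, 7, 8, 9, 10, 11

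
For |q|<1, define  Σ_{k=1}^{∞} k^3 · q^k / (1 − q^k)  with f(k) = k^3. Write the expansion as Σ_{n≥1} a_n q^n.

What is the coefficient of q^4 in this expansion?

a_4 = 73

[q^4] f(4)=64,f(2)=8,f(1)=1 ⇒ 73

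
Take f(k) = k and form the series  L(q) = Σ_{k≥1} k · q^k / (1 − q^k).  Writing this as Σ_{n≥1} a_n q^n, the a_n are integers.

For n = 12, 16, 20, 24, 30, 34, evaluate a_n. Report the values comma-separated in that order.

n=12: 12·1 6·2 4·3 3·4 2·6 1·12  f→[12+6+4+3+2+1]=28
d|16:{16,8,4,2,1}  Σf=16+8+4+2+1=31
q^20  k|20↦f(k): 1:1 2:2 4:4 5:5 10:10 20:20  a_20=42
q^24  k|24↦f(k): 24:24 12:12 8:8 6:6 4:4 3:3 2:2 1:1  a_24=60
[q^30] f(1)=1,f(2)=2,f(3)=3,f(5)=5,f(6)=6,f(10)=10,f(15)=15,f(30)=30 ⇒ 72
d|34:{1,2,17,34}  Σf=1+2+17+34=54

28, 31, 42, 60, 72, 54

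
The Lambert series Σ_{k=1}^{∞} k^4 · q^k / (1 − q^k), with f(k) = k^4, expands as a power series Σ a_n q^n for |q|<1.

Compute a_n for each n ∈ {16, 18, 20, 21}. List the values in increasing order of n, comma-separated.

q^16  k|16↦f(k): 16:65536 8:4096 4:256 2:16 1:1  a_16=69905
[q^18] f(18)=104976,f(9)=6561,f(6)=1296,f(3)=81,f(2)=16,f(1)=1 ⇒ 112931
[q^20] f(1)=1,f(2)=16,f(4)=256,f(5)=625,f(10)=10000,f(20)=160000 ⇒ 170898
[q^21] f(21)=194481,f(7)=2401,f(3)=81,f(1)=1 ⇒ 196964

69905, 112931, 170898, 196964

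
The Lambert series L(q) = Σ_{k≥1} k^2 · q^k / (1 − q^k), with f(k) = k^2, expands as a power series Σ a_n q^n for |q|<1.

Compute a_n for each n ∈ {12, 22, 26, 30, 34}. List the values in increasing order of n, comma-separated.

210, 610, 850, 1300, 1450

n=12: 1·12 2·6 3·4 4·3 6·2 12·1  f→[1+4+9+16+36+144]=210
[q^22] f(22)=484,f(11)=121,f(2)=4,f(1)=1 ⇒ 610
q^26  k|26↦f(k): 26:676 13:169 2:4 1:1  a_26=850
n=30: 1·30 2·15 3·10 5·6 6·5 10·3 15·2 30·1  f→[1+4+9+25+36+100+225+900]=1300
[q^34] f(1)=1,f(2)=4,f(17)=289,f(34)=1156 ⇒ 1450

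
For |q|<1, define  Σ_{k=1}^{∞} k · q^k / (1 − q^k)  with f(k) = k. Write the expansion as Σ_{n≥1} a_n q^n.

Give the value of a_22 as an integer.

n=22: 22·1 11·2 2·11 1·22  f→[22+11+2+1]=36

a_22 = 36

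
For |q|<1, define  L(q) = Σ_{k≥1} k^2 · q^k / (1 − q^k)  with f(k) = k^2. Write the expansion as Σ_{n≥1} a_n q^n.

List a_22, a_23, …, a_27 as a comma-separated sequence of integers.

d|22:{1,2,11,22}  Σf=1+4+121+484=610
n=23: 1·23 23·1  f→[1+529]=530
d|24:{1,2,3,4,6,8,12,24}  Σf=1+4+9+16+36+64+144+576=850
d|25:{1,5,25}  Σf=1+25+625=651
q^26  k|26↦f(k): 1:1 2:4 13:169 26:676  a_26=850
n=27: 1·27 3·9 9·3 27·1  f→[1+9+81+729]=820

610, 530, 850, 651, 850, 820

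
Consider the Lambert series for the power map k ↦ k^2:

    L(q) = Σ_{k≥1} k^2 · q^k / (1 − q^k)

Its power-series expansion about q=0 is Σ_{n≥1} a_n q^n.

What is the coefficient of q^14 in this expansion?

q^14  k|14↦f(k): 1:1 2:4 7:49 14:196  a_14=250

a_14 = 250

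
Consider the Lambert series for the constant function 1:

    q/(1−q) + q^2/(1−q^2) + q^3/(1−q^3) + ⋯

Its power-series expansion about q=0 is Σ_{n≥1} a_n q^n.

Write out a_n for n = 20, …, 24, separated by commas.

q^20  k|20↦f(k): 1:1 2:1 4:1 5:1 10:1 20:1  a_20=6
n=21: 1·21 3·7 7·3 21·1  f→[1+1+1+1]=4
n=22: 1·22 2·11 11·2 22·1  f→[1+1+1+1]=4
d|23:{23,1}  Σf=1+1=2
q^24  k|24↦f(k): 1:1 2:1 3:1 4:1 6:1 8:1 12:1 24:1  a_24=8

6, 4, 4, 2, 8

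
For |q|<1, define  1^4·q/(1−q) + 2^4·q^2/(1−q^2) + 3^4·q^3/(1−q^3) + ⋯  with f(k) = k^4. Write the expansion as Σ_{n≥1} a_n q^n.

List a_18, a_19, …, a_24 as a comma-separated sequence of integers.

112931, 130322, 170898, 196964, 248914, 279842, 358258

[q^18] f(1)=1,f(2)=16,f(3)=81,f(6)=1296,f(9)=6561,f(18)=104976 ⇒ 112931
d|19:{19,1}  Σf=130321+1=130322
d|20:{1,2,4,5,10,20}  Σf=1+16+256+625+10000+160000=170898
n=21: 1·21 3·7 7·3 21·1  f→[1+81+2401+194481]=196964
q^22  k|22↦f(k): 22:234256 11:14641 2:16 1:1  a_22=248914
d|23:{1,23}  Σf=1+279841=279842
[q^24] f(1)=1,f(2)=16,f(3)=81,f(4)=256,f(6)=1296,f(8)=4096,f(12)=20736,f(24)=331776 ⇒ 358258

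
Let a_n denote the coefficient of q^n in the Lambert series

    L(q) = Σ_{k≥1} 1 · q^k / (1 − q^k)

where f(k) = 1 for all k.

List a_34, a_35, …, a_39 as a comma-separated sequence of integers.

4, 4, 9, 2, 4, 4

d|34:{34,17,2,1}  Σf=1+1+1+1=4
q^35  k|35↦f(k): 1:1 5:1 7:1 35:1  a_35=4
n=36: 1·36 2·18 3·12 4·9 6·6 9·4 12·3 18·2 36·1  f→[1+1+1+1+1+1+1+1+1]=9
d|37:{1,37}  Σf=1+1=2
n=38: 38·1 19·2 2·19 1·38  f→[1+1+1+1]=4
q^39  k|39↦f(k): 39:1 13:1 3:1 1:1  a_39=4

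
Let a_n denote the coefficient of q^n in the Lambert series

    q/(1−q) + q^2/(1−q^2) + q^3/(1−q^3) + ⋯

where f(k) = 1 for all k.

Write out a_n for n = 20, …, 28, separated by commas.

6, 4, 4, 2, 8, 3, 4, 4, 6

[q^20] f(20)=1,f(10)=1,f(5)=1,f(4)=1,f(2)=1,f(1)=1 ⇒ 6
q^21  k|21↦f(k): 1:1 3:1 7:1 21:1  a_21=4
n=22: 22·1 11·2 2·11 1·22  f→[1+1+1+1]=4
d|23:{1,23}  Σf=1+1=2
[q^24] f(1)=1,f(2)=1,f(3)=1,f(4)=1,f(6)=1,f(8)=1,f(12)=1,f(24)=1 ⇒ 8
n=25: 1·25 5·5 25·1  f→[1+1+1]=3
d|26:{26,13,2,1}  Σf=1+1+1+1=4
n=27: 27·1 9·3 3·9 1·27  f→[1+1+1+1]=4
d|28:{1,2,4,7,14,28}  Σf=1+1+1+1+1+1=6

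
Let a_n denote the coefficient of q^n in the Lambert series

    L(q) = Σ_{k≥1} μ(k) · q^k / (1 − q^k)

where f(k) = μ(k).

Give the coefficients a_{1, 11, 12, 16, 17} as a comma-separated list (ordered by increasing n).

1, 0, 0, 0, 0

d|1:{1}  Σμ=1=1
n=11: 1·11 11·1  μ→[1+(-1)]=0
d|12:{12,6,4,3,2,1}  Σμ=0+1+0+(-1)+(-1)+1=0
d|16:{1,2,4,8,16}  Σμ=1+(-1)+0+0+0=0
d|17:{1,17}  Σμ=1+(-1)=0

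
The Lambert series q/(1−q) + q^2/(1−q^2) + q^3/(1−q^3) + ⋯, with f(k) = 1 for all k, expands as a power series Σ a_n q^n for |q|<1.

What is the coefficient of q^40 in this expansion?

n=40: 40·1 20·2 10·4 8·5 5·8 4·10 2·20 1·40  f→[1+1+1+1+1+1+1+1]=8

a_40 = 8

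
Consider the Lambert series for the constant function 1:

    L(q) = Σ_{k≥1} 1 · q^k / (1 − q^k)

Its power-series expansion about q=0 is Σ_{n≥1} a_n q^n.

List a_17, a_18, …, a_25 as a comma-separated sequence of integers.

d|17:{17,1}  Σf=1+1=2
[q^18] f(1)=1,f(2)=1,f(3)=1,f(6)=1,f(9)=1,f(18)=1 ⇒ 6
q^19  k|19↦f(k): 1:1 19:1  a_19=2
d|20:{1,2,4,5,10,20}  Σf=1+1+1+1+1+1=6
[q^21] f(1)=1,f(3)=1,f(7)=1,f(21)=1 ⇒ 4
[q^22] f(1)=1,f(2)=1,f(11)=1,f(22)=1 ⇒ 4
q^23  k|23↦f(k): 23:1 1:1  a_23=2
q^24  k|24↦f(k): 1:1 2:1 3:1 4:1 6:1 8:1 12:1 24:1  a_24=8
d|25:{25,5,1}  Σf=1+1+1=3

2, 6, 2, 6, 4, 4, 2, 8, 3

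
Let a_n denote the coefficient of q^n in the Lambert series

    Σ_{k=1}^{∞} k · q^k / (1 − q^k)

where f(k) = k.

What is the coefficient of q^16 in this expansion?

a_16 = 31

n=16: 1·16 2·8 4·4 8·2 16·1  f→[1+2+4+8+16]=31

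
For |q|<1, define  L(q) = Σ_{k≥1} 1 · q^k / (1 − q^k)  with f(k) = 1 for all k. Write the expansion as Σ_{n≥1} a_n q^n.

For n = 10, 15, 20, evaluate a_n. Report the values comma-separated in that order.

n=10: 1·10 2·5 5·2 10·1  f→[1+1+1+1]=4
[q^15] f(15)=1,f(5)=1,f(3)=1,f(1)=1 ⇒ 4
[q^20] f(1)=1,f(2)=1,f(4)=1,f(5)=1,f(10)=1,f(20)=1 ⇒ 6

4, 4, 6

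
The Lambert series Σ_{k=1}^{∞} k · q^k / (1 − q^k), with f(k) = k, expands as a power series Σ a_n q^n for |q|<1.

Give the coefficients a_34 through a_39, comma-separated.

n=34: 1·34 2·17 17·2 34·1  f→[1+2+17+34]=54
[q^35] f(35)=35,f(7)=7,f(5)=5,f(1)=1 ⇒ 48
n=36: 36·1 18·2 12·3 9·4 6·6 4·9 3·12 2·18 1·36  f→[36+18+12+9+6+4+3+2+1]=91
n=37: 1·37 37·1  f→[1+37]=38
n=38: 38·1 19·2 2·19 1·38  f→[38+19+2+1]=60
d|39:{39,13,3,1}  Σf=39+13+3+1=56

54, 48, 91, 38, 60, 56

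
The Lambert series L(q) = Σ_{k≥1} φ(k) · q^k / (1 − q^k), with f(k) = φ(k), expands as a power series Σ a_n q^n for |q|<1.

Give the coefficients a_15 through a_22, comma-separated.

q^15  k|15↦φ(k): 1:1 3:2 5:4 15:8  a_15=15
n=16: 1·16 2·8 4·4 8·2 16·1  φ→[1+1+2+4+8]=16
n=17: 17·1 1·17  φ→[16+1]=17
[q^18] φ(1)=1,φ(2)=1,φ(3)=2,φ(6)=2,φ(9)=6,φ(18)=6 ⇒ 18
d|19:{1,19}  Σφ=1+18=19
n=20: 1·20 2·10 4·5 5·4 10·2 20·1  φ→[1+1+2+4+4+8]=20
q^21  k|21↦φ(k): 21:12 7:6 3:2 1:1  a_21=21
[q^22] φ(1)=1,φ(2)=1,φ(11)=10,φ(22)=10 ⇒ 22

15, 16, 17, 18, 19, 20, 21, 22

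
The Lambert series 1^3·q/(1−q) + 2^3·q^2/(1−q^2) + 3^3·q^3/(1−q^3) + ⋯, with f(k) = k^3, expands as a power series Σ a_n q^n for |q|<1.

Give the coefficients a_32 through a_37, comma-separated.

37449, 37296, 44226, 43344, 55261, 50654

n=32: 1·32 2·16 4·8 8·4 16·2 32·1  f→[1+8+64+512+4096+32768]=37449
n=33: 1·33 3·11 11·3 33·1  f→[1+27+1331+35937]=37296
q^34  k|34↦f(k): 1:1 2:8 17:4913 34:39304  a_34=44226
d|35:{1,5,7,35}  Σf=1+125+343+42875=43344
[q^36] f(1)=1,f(2)=8,f(3)=27,f(4)=64,f(6)=216,f(9)=729,f(12)=1728,f(18)=5832,f(36)=46656 ⇒ 55261
[q^37] f(1)=1,f(37)=50653 ⇒ 50654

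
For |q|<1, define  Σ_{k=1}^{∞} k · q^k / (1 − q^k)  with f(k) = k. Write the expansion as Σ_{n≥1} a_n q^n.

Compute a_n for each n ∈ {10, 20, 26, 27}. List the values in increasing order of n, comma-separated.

18, 42, 42, 40

d|10:{10,5,2,1}  Σf=10+5+2+1=18
q^20  k|20↦f(k): 20:20 10:10 5:5 4:4 2:2 1:1  a_20=42
q^26  k|26↦f(k): 1:1 2:2 13:13 26:26  a_26=42
n=27: 1·27 3·9 9·3 27·1  f→[1+3+9+27]=40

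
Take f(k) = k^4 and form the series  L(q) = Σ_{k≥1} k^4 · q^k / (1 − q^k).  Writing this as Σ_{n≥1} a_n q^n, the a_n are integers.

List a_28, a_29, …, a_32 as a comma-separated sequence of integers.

n=28: 1·28 2·14 4·7 7·4 14·2 28·1  f→[1+16+256+2401+38416+614656]=655746
d|29:{1,29}  Σf=1+707281=707282
[q^30] f(30)=810000,f(15)=50625,f(10)=10000,f(6)=1296,f(5)=625,f(3)=81,f(2)=16,f(1)=1 ⇒ 872644
d|31:{31,1}  Σf=923521+1=923522
[q^32] f(1)=1,f(2)=16,f(4)=256,f(8)=4096,f(16)=65536,f(32)=1048576 ⇒ 1118481

655746, 707282, 872644, 923522, 1118481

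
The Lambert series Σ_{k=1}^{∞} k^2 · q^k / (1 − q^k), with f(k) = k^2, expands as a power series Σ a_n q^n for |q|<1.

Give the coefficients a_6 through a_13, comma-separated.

q^6  k|6↦f(k): 6:36 3:9 2:4 1:1  a_6=50
d|7:{1,7}  Σf=1+49=50
[q^8] f(8)=64,f(4)=16,f(2)=4,f(1)=1 ⇒ 85
[q^9] f(1)=1,f(3)=9,f(9)=81 ⇒ 91
n=10: 1·10 2·5 5·2 10·1  f→[1+4+25+100]=130
[q^11] f(1)=1,f(11)=121 ⇒ 122
[q^12] f(1)=1,f(2)=4,f(3)=9,f(4)=16,f(6)=36,f(12)=144 ⇒ 210
d|13:{13,1}  Σf=169+1=170

50, 50, 85, 91, 130, 122, 210, 170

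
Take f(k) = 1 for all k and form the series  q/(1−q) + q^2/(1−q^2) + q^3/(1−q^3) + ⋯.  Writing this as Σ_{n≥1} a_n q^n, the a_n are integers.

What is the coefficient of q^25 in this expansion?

a_25 = 3

n=25: 1·25 5·5 25·1  f→[1+1+1]=3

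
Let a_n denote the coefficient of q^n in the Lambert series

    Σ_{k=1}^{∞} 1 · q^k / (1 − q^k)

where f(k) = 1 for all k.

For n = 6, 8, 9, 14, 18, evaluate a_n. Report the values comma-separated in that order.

4, 4, 3, 4, 6

n=6: 6·1 3·2 2·3 1·6  f→[1+1+1+1]=4
d|8:{1,2,4,8}  Σf=1+1+1+1=4
n=9: 9·1 3·3 1·9  f→[1+1+1]=3
d|14:{14,7,2,1}  Σf=1+1+1+1=4
n=18: 18·1 9·2 6·3 3·6 2·9 1·18  f→[1+1+1+1+1+1]=6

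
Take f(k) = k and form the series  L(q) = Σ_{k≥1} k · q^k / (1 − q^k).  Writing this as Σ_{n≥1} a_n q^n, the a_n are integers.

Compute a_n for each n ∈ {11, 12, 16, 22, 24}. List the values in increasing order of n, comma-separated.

12, 28, 31, 36, 60

n=11: 1·11 11·1  f→[1+11]=12
d|12:{12,6,4,3,2,1}  Σf=12+6+4+3+2+1=28
[q^16] f(16)=16,f(8)=8,f(4)=4,f(2)=2,f(1)=1 ⇒ 31
n=22: 22·1 11·2 2·11 1·22  f→[22+11+2+1]=36
d|24:{24,12,8,6,4,3,2,1}  Σf=24+12+8+6+4+3+2+1=60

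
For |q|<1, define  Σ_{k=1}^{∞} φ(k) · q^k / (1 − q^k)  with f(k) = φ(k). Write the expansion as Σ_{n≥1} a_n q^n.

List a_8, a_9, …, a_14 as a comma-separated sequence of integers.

q^8  k|8↦φ(k): 8:4 4:2 2:1 1:1  a_8=8
d|9:{1,3,9}  Σφ=1+2+6=9
[q^10] φ(10)=4,φ(5)=4,φ(2)=1,φ(1)=1 ⇒ 10
[q^11] φ(11)=10,φ(1)=1 ⇒ 11
n=12: 1·12 2·6 3·4 4·3 6·2 12·1  φ→[1+1+2+2+2+4]=12
[q^13] φ(1)=1,φ(13)=12 ⇒ 13
n=14: 14·1 7·2 2·7 1·14  φ→[6+6+1+1]=14

8, 9, 10, 11, 12, 13, 14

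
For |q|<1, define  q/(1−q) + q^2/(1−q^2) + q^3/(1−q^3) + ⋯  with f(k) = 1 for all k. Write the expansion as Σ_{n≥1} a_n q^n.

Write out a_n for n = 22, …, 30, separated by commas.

q^22  k|22↦f(k): 1:1 2:1 11:1 22:1  a_22=4
q^23  k|23↦f(k): 23:1 1:1  a_23=2
q^24  k|24↦f(k): 24:1 12:1 8:1 6:1 4:1 3:1 2:1 1:1  a_24=8
[q^25] f(1)=1,f(5)=1,f(25)=1 ⇒ 3
q^26  k|26↦f(k): 1:1 2:1 13:1 26:1  a_26=4
[q^27] f(27)=1,f(9)=1,f(3)=1,f(1)=1 ⇒ 4
[q^28] f(1)=1,f(2)=1,f(4)=1,f(7)=1,f(14)=1,f(28)=1 ⇒ 6
q^29  k|29↦f(k): 29:1 1:1  a_29=2
d|30:{30,15,10,6,5,3,2,1}  Σf=1+1+1+1+1+1+1+1=8

4, 2, 8, 3, 4, 4, 6, 2, 8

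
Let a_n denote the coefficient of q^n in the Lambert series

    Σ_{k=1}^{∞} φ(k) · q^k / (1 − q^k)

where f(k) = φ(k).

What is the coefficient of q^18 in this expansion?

d|18:{18,9,6,3,2,1}  Σφ=6+6+2+2+1+1=18

a_18 = 18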